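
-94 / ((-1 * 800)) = 47 / 400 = 0.12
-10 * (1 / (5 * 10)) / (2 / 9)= -9 / 10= -0.90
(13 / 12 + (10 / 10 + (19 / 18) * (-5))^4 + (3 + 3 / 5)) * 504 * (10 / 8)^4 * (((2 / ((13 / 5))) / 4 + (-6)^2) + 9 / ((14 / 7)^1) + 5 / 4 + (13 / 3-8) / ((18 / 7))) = 8870957996954375 / 524040192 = 16928010.74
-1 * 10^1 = -10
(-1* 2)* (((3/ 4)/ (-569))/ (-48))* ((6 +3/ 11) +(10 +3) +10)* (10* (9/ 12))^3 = -543375/ 801152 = -0.68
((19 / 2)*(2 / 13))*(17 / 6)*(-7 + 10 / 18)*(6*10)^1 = -187340 / 117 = -1601.20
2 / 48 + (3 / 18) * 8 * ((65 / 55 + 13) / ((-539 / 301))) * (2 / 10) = -210421 / 101640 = -2.07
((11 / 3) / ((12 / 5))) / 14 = 55 / 504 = 0.11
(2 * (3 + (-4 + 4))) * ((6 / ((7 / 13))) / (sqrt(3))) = 156 * sqrt(3) / 7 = 38.60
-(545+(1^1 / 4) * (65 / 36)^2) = -2829505 / 5184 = -545.82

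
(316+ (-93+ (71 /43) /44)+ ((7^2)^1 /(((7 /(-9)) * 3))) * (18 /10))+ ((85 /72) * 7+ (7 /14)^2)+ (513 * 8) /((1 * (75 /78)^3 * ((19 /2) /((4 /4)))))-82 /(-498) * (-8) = 29961382052761 /44166375000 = 678.38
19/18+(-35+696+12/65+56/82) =31800421/47970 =662.92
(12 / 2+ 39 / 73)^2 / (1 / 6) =1365174 / 5329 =256.18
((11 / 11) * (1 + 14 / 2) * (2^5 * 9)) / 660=192 / 55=3.49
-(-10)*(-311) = -3110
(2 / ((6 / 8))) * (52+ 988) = 8320 / 3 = 2773.33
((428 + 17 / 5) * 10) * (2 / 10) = 4314 / 5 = 862.80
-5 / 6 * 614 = -1535 / 3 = -511.67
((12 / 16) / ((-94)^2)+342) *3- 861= 5831769 / 35344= 165.00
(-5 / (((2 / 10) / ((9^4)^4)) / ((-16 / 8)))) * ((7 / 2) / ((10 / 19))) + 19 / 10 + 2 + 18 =3080646063966185772 / 5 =616129212793237154.40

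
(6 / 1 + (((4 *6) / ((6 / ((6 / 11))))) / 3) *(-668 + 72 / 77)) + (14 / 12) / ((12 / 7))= -29178257 / 60984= -478.46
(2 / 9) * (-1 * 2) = -4 / 9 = -0.44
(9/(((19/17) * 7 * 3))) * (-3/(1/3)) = -459/133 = -3.45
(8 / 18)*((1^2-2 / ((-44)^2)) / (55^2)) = 967 / 6588450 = 0.00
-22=-22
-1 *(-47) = 47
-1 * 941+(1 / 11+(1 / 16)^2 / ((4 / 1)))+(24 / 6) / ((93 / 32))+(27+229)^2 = 67668159487 / 1047552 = 64596.47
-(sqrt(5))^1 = -sqrt(5) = -2.24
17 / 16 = 1.06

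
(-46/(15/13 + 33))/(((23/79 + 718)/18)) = -1817/53835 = -0.03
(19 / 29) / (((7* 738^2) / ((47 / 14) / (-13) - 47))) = -54473 / 6707472408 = -0.00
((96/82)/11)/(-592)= -3/16687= -0.00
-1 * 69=-69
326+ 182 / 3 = 386.67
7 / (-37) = -7 / 37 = -0.19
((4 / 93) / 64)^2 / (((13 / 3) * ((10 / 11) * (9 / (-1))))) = -11 / 863516160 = -0.00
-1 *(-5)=5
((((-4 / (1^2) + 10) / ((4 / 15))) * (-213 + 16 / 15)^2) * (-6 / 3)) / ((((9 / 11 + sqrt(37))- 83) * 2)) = 1222830961 * sqrt(37) / 8127390 + 50247235852 / 4063695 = 13280.11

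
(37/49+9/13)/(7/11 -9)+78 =2280485/29302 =77.83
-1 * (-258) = 258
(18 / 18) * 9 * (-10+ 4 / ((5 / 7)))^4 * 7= 14758128 / 625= 23613.00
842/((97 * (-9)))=-842/873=-0.96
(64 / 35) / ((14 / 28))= 3.66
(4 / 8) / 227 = 1 / 454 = 0.00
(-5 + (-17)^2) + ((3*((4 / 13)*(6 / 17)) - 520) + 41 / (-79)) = -236.19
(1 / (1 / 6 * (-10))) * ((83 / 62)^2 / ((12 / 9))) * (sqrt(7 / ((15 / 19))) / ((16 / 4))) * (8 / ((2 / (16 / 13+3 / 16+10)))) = -1963365 * sqrt(1995) / 3198208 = -27.42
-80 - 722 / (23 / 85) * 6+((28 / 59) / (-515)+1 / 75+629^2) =379551.45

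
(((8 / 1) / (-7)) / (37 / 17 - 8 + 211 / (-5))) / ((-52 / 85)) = -7225 / 185731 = -0.04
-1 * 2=-2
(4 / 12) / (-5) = -1 / 15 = -0.07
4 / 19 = 0.21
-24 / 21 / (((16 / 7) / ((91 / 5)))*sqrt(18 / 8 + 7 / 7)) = -7*sqrt(13) / 5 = -5.05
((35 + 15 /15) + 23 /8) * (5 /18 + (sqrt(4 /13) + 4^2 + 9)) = 311 * sqrt(13) /52 + 141505 /144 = 1004.24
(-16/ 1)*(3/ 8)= -6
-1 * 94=-94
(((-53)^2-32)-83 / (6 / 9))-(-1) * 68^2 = 7276.50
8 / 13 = 0.62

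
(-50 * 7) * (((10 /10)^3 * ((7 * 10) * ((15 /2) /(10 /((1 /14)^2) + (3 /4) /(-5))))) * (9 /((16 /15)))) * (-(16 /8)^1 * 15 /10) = 186046875 /78394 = 2373.23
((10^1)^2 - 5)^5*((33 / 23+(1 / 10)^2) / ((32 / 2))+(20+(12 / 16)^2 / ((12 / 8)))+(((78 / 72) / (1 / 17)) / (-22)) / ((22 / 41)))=78165291739443875 / 534336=146284906387.45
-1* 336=-336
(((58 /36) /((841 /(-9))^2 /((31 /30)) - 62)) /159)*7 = 899 /106316728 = 0.00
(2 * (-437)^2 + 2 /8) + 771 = 1530837 /4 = 382709.25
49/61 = 0.80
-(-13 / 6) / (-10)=-13 / 60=-0.22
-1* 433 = -433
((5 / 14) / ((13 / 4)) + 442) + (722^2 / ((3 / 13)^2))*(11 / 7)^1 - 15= 12598220231 / 819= 15382442.28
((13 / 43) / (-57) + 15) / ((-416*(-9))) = 2297 / 573534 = 0.00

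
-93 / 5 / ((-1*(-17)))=-93 / 85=-1.09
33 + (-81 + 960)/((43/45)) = 40974/43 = 952.88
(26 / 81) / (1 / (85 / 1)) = 2210 / 81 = 27.28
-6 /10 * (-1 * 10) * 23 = 138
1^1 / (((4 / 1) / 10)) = 5 / 2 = 2.50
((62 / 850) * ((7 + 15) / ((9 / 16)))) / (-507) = -10912 / 1939275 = -0.01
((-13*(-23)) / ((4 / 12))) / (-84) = -299 / 28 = -10.68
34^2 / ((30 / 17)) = 9826 / 15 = 655.07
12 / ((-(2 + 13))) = -4 / 5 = -0.80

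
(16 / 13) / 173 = 16 / 2249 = 0.01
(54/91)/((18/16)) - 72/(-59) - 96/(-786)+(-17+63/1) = 33668802/703339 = 47.87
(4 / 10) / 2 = 1 / 5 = 0.20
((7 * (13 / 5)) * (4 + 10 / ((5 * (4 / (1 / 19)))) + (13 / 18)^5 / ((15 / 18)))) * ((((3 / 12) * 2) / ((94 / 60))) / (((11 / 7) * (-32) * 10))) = -81226753699 / 1649886796800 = -0.05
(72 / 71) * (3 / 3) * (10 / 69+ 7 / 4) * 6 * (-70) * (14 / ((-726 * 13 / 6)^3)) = 18451440 / 6355831171261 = 0.00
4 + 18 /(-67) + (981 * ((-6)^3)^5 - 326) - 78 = -30903848481253570 /67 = -461251469869456.27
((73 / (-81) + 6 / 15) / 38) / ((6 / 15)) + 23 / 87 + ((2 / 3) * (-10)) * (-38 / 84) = 4058003 / 1249668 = 3.25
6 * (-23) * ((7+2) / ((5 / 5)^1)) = -1242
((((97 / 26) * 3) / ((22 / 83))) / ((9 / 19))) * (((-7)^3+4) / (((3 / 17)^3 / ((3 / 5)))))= -84923646761 / 25740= -3299286.98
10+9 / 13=139 / 13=10.69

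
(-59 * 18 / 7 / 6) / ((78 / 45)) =-2655 / 182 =-14.59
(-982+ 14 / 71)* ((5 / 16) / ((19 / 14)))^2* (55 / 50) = -57.26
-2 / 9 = -0.22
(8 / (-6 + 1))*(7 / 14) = -4 / 5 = -0.80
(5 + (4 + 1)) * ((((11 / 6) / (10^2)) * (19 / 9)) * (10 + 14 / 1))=418 / 45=9.29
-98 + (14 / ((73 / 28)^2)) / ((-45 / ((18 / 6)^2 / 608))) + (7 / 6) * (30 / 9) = -428801072 / 4556295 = -94.11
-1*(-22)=22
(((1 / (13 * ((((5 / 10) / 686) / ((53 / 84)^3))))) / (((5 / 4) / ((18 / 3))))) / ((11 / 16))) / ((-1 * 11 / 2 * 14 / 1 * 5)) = -0.48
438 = 438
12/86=6/43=0.14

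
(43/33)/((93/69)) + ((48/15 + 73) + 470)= 2798758/5115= 547.17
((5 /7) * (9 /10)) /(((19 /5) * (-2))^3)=-0.00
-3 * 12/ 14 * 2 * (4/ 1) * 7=-144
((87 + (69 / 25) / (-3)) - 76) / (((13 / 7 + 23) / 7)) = 2058 / 725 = 2.84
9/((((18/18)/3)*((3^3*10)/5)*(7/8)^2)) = 32/49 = 0.65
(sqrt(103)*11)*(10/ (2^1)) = 558.19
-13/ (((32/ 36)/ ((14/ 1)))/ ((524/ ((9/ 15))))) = -178815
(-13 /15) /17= -13 /255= -0.05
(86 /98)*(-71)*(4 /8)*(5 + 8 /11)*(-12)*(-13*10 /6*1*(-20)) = 71440200 /77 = 927794.81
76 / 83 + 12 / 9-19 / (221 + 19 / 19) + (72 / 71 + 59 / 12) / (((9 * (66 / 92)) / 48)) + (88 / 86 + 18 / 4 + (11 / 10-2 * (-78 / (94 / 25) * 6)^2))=-1902667954771018651 / 61511849586990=-30931.73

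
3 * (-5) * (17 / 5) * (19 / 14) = -969 / 14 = -69.21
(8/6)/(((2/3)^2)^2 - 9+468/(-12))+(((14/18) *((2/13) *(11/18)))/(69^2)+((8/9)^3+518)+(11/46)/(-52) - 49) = 469.67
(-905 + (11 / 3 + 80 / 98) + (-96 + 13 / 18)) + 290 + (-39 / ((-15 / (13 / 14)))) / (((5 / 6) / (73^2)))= 324864403 / 22050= 14733.08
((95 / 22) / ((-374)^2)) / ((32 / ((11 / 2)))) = 95 / 17904128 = 0.00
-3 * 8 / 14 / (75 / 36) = -144 / 175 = -0.82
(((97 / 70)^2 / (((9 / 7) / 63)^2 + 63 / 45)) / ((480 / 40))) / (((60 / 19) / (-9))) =-8759779 / 26899200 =-0.33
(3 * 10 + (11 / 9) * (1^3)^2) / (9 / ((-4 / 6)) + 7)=-562 / 117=-4.80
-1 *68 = -68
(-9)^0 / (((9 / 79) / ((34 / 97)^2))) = 91324 / 84681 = 1.08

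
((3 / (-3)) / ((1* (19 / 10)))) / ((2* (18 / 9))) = -0.13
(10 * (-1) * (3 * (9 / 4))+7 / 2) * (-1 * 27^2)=46656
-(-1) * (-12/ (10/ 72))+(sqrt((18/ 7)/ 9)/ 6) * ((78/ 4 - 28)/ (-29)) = -432/ 5+17 * sqrt(14)/ 2436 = -86.37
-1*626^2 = -391876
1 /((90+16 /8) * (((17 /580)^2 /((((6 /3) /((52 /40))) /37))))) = 1682000 /3197207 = 0.53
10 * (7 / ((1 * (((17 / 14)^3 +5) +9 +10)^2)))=527067520 / 5008251361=0.11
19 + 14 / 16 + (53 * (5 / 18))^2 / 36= 302047 / 11664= 25.90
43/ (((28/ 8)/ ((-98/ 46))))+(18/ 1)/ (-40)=-12247/ 460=-26.62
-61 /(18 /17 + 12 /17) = -1037 /30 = -34.57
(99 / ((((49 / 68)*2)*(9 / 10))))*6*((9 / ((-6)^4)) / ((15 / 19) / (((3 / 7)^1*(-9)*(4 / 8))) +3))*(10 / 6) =2.05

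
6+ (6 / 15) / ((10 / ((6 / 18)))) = 451 / 75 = 6.01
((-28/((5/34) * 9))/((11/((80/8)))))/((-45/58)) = 24.79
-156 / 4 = -39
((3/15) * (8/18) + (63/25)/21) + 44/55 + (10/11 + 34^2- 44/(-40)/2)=11468833/9900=1158.47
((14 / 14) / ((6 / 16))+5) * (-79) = -1817 / 3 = -605.67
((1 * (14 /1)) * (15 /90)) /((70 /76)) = 38 /15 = 2.53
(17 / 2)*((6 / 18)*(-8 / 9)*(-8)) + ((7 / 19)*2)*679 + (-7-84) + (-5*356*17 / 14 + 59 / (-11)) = -68626204 / 39501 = -1737.33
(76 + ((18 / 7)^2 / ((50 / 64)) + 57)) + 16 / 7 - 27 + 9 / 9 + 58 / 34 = 2487656 / 20825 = 119.46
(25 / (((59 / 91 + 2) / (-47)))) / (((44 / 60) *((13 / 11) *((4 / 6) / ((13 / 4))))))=-4811625 / 1928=-2495.66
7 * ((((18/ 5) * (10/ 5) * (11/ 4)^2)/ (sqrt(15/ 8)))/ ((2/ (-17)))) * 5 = -43197 * sqrt(30)/ 20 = -11829.99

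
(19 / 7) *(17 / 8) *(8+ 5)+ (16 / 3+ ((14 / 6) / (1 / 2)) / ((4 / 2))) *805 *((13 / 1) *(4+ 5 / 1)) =40440959 / 56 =722159.98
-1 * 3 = -3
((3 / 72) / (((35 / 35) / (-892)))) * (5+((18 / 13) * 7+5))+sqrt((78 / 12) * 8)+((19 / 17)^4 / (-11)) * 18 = -26315743006 / 35830509+2 * sqrt(13) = -727.24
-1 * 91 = -91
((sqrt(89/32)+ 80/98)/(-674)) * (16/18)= -0.00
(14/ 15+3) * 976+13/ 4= 230531/ 60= 3842.18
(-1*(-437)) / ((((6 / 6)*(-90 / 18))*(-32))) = 437 / 160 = 2.73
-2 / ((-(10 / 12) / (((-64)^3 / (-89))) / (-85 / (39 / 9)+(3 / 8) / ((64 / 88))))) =-135017.19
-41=-41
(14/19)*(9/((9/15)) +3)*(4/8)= 6.63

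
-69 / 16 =-4.31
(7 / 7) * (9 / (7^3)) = 9 / 343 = 0.03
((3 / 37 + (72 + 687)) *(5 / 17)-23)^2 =15866677369 / 395641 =40103.72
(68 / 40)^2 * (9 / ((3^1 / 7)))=60.69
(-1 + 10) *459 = 4131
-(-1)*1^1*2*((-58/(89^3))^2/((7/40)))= 269120/3478869036727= 0.00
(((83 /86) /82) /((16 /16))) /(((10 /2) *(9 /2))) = 83 /158670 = 0.00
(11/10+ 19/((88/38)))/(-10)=-2047/2200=-0.93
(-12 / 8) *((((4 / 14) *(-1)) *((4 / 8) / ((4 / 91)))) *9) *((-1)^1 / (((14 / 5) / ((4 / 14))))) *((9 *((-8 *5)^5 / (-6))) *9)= -303264000000 / 49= -6189061224.49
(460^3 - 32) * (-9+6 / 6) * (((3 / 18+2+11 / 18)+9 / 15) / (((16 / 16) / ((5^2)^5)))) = -231172924000000000 / 9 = -25685880444444444.44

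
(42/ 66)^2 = 0.40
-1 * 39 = -39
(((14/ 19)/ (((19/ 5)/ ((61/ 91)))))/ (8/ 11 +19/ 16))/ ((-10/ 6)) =-64416/ 1581541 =-0.04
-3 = -3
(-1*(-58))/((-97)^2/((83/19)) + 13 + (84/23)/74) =2048357/76527918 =0.03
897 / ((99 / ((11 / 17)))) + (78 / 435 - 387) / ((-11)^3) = 6.15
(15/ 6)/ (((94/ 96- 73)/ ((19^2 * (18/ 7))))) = -32.22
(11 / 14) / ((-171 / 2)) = -11 / 1197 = -0.01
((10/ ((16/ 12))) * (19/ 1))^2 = 81225/ 4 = 20306.25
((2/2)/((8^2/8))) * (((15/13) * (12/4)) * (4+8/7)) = 405/182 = 2.23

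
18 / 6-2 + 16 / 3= 19 / 3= 6.33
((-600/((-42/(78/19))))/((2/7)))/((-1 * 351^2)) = -100/60021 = -0.00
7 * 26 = 182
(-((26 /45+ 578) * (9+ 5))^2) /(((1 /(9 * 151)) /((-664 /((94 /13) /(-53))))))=-4589219708474023168 /10575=-433968766758772.88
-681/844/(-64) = 681/54016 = 0.01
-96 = -96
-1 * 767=-767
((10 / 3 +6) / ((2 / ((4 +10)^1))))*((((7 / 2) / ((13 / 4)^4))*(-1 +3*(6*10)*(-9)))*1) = -284673536 / 85683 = -3322.40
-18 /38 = -9 /19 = -0.47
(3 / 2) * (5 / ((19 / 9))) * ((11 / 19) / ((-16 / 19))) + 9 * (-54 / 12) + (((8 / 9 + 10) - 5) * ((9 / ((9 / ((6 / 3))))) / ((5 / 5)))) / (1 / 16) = 796187 / 5472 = 145.50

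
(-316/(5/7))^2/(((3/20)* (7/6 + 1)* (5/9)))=352291968/325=1083975.29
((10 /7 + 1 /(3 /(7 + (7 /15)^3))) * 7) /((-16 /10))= -16.61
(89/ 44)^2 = 7921/ 1936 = 4.09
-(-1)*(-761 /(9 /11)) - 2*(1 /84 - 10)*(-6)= -66148 /63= -1049.97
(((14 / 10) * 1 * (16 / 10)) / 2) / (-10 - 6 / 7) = -49 / 475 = -0.10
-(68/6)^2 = -1156/9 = -128.44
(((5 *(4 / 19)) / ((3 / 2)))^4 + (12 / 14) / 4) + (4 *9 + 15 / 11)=61481817787 / 1625624154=37.82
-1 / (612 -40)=-1 / 572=-0.00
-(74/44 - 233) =5089/22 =231.32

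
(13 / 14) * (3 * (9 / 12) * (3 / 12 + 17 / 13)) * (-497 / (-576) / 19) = 5751 / 38912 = 0.15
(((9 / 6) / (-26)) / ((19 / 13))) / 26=-3 / 1976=-0.00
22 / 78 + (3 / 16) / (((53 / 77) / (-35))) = -305987 / 33072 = -9.25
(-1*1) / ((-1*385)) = 1 / 385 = 0.00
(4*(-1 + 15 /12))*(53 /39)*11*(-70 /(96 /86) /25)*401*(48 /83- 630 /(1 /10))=3066033886993 /32370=94718377.73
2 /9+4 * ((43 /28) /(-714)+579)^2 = 44662723686691 /33306672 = 1340954.26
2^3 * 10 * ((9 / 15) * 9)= 432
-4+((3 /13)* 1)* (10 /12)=-99 /26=-3.81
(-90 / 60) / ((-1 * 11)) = 3 / 22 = 0.14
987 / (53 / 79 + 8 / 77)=2001307 / 1571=1273.91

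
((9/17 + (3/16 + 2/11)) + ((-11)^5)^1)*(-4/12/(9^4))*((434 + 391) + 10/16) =3182697869315/471132288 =6755.42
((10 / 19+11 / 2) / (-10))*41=-9389 / 380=-24.71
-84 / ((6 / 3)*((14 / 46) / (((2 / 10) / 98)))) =-69 / 245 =-0.28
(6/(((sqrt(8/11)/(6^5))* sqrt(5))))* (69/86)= 19630.19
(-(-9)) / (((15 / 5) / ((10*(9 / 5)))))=54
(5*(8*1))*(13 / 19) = 520 / 19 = 27.37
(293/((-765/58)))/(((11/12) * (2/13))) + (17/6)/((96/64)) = -1309637/8415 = -155.63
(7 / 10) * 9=6.30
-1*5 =-5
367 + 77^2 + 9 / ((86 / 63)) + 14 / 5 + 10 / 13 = 35251447 / 5590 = 6306.16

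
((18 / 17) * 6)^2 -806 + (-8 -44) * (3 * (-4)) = -40934 / 289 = -141.64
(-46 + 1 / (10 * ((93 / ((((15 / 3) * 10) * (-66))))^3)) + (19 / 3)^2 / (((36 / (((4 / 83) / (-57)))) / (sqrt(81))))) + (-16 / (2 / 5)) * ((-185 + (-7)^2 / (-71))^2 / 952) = -238794575257588025 / 40048900442649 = -5962.58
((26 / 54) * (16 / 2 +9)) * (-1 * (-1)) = 221 / 27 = 8.19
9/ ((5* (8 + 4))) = 3/ 20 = 0.15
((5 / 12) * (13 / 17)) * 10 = 3.19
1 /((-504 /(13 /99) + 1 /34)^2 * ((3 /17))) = 3321188 /8633837986203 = 0.00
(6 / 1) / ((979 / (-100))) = -600 / 979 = -0.61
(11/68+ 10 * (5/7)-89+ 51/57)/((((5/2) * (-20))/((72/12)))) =2192283/226100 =9.70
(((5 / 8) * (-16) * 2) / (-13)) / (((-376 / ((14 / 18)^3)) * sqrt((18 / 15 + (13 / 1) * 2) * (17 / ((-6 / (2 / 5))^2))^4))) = -1071875 * sqrt(170) / 216132696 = -0.06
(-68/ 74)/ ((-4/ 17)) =289/ 74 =3.91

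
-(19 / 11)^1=-19 / 11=-1.73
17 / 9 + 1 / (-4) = 59 / 36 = 1.64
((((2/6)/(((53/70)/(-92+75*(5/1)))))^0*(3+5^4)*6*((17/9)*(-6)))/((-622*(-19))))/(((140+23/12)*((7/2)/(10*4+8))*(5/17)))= -418157568/352205945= -1.19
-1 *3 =-3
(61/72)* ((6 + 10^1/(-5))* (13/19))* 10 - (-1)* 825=145040/171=848.19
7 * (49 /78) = 343 /78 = 4.40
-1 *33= -33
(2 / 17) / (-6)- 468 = -23869 / 51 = -468.02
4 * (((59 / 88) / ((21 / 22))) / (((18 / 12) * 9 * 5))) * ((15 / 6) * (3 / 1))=59 / 189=0.31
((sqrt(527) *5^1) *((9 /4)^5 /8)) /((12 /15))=1476225 *sqrt(527) /32768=1034.21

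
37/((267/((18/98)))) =111/4361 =0.03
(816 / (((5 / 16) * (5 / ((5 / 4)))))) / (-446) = -1632 / 1115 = -1.46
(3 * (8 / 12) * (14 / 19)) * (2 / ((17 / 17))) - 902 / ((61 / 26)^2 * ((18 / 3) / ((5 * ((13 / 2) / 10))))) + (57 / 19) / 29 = -527191694 / 6150813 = -85.71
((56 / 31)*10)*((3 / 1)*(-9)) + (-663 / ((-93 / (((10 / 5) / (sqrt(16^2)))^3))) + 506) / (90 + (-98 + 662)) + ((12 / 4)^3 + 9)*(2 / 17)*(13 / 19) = -484.07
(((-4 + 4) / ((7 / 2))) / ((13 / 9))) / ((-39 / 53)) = 0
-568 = -568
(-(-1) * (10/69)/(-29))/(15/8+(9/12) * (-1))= -80/18009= -0.00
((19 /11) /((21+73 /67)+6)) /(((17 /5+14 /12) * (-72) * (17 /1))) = -6365 /578579496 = -0.00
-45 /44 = -1.02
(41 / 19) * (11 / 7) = 451 / 133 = 3.39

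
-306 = -306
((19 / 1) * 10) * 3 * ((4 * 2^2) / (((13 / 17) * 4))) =2981.54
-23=-23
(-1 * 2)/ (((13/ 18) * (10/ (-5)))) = 18/ 13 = 1.38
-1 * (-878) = 878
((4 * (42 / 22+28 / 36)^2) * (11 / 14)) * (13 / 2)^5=938257411 / 3564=263259.66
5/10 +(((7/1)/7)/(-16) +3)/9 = 119/144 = 0.83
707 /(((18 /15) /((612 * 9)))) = 3245130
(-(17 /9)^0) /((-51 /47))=47 /51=0.92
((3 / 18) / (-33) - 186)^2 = 1356375241 / 39204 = 34597.88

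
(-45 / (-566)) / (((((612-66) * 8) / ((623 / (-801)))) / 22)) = -55 / 176592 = -0.00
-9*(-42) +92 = 470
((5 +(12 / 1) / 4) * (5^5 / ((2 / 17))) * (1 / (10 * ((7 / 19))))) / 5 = 80750 / 7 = 11535.71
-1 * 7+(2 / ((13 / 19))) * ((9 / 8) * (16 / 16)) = -193 / 52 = -3.71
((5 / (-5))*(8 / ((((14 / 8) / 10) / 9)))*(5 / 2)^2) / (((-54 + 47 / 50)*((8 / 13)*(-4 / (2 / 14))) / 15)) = -5484375 / 129997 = -42.19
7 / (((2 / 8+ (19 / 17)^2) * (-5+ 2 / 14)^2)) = 343 / 1733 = 0.20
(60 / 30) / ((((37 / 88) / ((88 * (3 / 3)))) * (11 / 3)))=114.16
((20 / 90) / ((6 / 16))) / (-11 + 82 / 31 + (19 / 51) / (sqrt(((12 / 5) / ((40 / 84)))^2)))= -118048 / 1649609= -0.07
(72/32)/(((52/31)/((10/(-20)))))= -279/416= -0.67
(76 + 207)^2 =80089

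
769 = 769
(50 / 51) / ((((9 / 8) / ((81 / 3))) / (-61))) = -24400 / 17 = -1435.29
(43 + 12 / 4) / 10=23 / 5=4.60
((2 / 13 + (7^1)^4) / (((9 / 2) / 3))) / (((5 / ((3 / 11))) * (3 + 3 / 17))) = 35377 / 1287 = 27.49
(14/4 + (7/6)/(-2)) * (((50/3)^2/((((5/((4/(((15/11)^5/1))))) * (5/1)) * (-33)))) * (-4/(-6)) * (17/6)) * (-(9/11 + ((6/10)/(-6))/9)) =253105622/199290375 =1.27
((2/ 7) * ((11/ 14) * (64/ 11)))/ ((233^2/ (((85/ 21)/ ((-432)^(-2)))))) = 338411520/ 18621127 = 18.17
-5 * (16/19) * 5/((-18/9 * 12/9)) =150/19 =7.89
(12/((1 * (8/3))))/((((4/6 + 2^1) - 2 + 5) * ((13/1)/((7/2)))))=0.21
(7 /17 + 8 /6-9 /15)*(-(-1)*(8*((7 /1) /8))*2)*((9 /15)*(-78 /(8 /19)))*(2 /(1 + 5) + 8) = -14849.06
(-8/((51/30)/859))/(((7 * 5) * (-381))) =13744/45339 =0.30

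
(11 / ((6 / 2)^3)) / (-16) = -11 / 432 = -0.03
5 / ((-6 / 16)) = -40 / 3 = -13.33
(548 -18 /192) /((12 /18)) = 52599 /64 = 821.86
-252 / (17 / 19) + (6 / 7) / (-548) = -9183435 / 32606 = -281.65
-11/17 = -0.65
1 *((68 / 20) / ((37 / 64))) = 1088 / 185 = 5.88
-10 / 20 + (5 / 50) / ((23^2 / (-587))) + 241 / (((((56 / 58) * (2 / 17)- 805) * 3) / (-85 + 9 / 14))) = 344209294237 / 44081511810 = 7.81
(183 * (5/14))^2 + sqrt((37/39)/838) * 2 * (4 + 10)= 4272.50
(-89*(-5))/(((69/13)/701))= 4055285/69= 58772.25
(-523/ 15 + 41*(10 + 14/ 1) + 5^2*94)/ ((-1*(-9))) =49487/ 135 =366.57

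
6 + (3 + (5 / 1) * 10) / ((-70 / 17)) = -481 / 70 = -6.87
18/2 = 9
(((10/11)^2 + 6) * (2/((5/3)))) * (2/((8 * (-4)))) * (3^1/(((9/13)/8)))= -10738/605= -17.75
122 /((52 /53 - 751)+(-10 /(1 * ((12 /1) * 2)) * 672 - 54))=-6466 /57453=-0.11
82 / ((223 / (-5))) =-410 / 223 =-1.84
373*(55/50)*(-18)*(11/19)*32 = -12998304/95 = -136824.25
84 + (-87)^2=7653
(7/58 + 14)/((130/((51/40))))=3213/23200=0.14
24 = 24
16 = 16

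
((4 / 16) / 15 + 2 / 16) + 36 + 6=5057 / 120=42.14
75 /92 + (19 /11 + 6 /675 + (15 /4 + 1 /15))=362501 /56925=6.37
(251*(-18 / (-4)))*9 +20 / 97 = 1972147 / 194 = 10165.71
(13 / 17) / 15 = 0.05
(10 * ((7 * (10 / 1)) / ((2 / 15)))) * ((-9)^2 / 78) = 70875 / 13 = 5451.92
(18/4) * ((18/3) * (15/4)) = 405/4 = 101.25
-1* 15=-15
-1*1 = -1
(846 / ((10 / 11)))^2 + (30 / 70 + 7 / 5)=151553183 / 175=866018.19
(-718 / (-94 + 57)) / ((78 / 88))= 31592 / 1443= 21.89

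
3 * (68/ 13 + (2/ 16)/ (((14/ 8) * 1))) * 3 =8685/ 182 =47.72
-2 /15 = -0.13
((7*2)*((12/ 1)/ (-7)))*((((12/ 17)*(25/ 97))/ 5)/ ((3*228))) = -40/ 31331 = -0.00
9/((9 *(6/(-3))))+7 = 13/2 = 6.50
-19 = -19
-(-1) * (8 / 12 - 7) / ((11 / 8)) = -152 / 33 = -4.61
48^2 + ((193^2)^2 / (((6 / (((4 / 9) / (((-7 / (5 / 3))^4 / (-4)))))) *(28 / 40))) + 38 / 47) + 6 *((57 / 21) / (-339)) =-367997512675363040 / 195215943699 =-1885079.19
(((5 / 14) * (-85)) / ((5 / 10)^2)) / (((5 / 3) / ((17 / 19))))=-8670 / 133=-65.19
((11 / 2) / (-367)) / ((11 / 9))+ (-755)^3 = -315890754259 / 734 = -430368875.01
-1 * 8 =-8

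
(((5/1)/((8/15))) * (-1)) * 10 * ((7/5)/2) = -525/8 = -65.62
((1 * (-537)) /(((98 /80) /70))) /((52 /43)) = -2309100 /91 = -25374.73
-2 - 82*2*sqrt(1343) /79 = -164*sqrt(1343) /79 - 2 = -78.08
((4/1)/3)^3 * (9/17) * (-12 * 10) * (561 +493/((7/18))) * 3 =-5783040/7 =-826148.57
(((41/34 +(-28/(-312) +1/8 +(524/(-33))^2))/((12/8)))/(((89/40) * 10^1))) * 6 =976371146/21419541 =45.58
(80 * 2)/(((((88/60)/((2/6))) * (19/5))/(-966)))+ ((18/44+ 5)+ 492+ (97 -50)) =-3636437/418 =-8699.61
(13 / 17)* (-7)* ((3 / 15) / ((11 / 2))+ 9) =-48.37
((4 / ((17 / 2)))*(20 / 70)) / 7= 16 / 833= 0.02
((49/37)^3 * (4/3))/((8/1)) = 117649/303918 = 0.39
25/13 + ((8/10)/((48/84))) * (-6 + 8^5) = 2981467/65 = 45868.72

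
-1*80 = -80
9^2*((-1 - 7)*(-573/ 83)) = 371304/ 83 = 4473.54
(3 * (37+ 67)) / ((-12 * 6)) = -13 / 3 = -4.33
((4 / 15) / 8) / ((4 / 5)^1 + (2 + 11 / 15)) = 1 / 106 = 0.01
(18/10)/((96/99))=297/160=1.86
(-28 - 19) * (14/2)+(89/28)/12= -328.74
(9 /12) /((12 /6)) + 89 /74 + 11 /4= 1281 /296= 4.33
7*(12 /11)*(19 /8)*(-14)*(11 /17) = -2793 /17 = -164.29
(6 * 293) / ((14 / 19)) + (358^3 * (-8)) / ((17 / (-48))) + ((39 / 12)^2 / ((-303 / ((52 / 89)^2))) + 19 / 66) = 1036411880.72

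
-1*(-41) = 41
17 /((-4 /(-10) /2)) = 85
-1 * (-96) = 96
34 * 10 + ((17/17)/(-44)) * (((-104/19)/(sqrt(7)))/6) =13 * sqrt(7)/4389 + 340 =340.01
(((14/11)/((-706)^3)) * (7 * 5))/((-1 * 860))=49/332893441936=0.00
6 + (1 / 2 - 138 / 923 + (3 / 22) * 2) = 134491 / 20306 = 6.62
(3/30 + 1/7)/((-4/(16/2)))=-0.49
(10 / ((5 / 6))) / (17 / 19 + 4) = 76 / 31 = 2.45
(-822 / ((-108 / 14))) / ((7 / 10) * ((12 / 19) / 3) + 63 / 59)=87.69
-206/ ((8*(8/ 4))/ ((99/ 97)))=-10197/ 776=-13.14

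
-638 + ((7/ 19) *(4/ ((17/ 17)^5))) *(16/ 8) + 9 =-11895/ 19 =-626.05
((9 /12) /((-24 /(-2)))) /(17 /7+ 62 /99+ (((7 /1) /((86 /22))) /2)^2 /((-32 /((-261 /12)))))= 41003424 /2361603835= 0.02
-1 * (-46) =46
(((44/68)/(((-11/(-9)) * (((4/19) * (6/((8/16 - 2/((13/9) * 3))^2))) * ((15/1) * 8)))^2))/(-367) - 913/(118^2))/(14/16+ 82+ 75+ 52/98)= -35917647634679124209/86770417487571344384000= -0.00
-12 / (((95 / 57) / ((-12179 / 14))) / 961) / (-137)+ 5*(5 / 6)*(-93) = -425060809 / 9590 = -44323.34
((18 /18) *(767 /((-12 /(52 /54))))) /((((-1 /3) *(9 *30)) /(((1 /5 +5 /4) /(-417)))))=-289159 /121597200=-0.00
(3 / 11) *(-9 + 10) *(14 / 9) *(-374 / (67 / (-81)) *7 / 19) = 89964 / 1273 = 70.67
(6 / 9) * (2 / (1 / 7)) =28 / 3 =9.33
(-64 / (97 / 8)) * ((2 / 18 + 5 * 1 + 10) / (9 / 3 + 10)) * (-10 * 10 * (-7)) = -48742400 / 11349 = -4294.86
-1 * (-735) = 735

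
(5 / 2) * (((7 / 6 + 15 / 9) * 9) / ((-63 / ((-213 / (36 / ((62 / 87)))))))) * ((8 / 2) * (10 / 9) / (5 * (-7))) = -187085 / 345303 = -0.54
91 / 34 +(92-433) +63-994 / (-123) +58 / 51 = -1112851 / 4182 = -266.10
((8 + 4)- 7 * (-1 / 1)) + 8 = 27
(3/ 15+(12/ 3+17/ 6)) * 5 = 35.17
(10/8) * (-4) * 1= -5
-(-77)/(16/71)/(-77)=-71/16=-4.44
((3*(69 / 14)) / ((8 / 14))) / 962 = 207 / 7696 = 0.03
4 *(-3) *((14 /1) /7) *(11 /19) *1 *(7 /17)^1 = -1848 /323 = -5.72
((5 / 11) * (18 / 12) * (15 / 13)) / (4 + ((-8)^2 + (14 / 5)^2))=1875 / 180752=0.01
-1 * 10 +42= 32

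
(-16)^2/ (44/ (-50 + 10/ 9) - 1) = -2560/ 19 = -134.74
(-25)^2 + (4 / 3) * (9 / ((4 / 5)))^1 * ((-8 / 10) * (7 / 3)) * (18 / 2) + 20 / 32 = 2989 / 8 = 373.62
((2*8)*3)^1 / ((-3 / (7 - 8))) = 16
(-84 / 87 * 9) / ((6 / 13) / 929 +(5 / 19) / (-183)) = 10581915708 / 1146167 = 9232.44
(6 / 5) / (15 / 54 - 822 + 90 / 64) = -1728 / 1181255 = -0.00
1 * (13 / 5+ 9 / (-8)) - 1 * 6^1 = -181 / 40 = -4.52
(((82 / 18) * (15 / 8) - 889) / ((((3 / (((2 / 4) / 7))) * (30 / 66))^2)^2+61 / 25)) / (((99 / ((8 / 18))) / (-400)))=140626805000 / 11814937773543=0.01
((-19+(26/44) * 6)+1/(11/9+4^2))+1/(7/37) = -120672/11935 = -10.11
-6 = -6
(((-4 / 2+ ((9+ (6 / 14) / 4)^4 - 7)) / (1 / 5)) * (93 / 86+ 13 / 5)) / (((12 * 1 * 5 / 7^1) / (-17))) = -37879194500277 / 151029760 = -250806.16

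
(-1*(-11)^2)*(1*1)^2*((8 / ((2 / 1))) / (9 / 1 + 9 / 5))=-44.81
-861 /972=-287 /324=-0.89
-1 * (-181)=181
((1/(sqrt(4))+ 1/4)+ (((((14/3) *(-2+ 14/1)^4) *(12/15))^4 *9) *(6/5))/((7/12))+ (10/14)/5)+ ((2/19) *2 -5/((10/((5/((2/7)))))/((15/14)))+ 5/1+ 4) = 664957624527067447957.33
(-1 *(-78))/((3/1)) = 26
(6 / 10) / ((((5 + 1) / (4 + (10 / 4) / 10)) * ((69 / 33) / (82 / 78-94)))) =-135575 / 7176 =-18.89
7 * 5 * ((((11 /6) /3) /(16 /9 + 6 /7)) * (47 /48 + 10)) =1420265 /15936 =89.12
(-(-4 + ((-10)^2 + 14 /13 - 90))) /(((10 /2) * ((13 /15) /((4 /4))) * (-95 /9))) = 2484 /16055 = 0.15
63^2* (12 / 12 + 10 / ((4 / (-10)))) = -95256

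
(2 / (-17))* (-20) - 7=-79 / 17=-4.65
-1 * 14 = -14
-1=-1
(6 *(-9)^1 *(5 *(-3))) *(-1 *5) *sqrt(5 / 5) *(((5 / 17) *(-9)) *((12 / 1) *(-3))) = -6561000 / 17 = -385941.18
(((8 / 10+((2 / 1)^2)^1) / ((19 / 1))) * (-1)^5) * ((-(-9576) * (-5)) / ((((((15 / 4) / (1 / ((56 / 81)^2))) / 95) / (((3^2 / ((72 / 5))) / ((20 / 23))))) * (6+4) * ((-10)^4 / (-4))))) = -25804413 / 1400000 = -18.43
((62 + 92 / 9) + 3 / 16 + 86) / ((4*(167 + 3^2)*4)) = 22811 / 405504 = 0.06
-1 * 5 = -5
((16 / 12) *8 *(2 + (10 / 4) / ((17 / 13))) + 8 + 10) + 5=3301 / 51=64.73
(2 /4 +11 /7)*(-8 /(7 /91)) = -1508 /7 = -215.43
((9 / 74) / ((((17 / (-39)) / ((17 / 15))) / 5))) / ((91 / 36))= -162 / 259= -0.63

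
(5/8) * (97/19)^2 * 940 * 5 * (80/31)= 2211115000/11191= 197579.75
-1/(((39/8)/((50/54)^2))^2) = -25000000/808321761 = -0.03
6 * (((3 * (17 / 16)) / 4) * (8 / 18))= 17 / 8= 2.12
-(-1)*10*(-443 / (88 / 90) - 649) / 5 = -48491 / 22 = -2204.14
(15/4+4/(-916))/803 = 47/10076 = 0.00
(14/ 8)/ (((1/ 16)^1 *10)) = 2.80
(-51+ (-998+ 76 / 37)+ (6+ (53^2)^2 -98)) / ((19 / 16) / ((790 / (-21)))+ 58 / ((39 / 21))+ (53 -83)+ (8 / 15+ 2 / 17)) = 2446262807089920 / 573689699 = 4264087.03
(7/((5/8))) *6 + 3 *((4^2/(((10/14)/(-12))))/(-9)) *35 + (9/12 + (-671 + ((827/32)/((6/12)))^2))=6661821/1280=5204.55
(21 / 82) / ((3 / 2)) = 0.17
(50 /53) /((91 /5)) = 0.05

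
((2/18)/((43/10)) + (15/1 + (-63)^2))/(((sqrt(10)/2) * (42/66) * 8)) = 8479999 * sqrt(10)/54180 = 494.94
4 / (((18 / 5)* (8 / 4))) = 5 / 9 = 0.56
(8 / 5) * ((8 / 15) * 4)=256 / 75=3.41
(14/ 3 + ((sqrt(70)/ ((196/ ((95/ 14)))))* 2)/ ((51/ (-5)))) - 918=-2740/ 3 - 475* sqrt(70)/ 69972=-913.39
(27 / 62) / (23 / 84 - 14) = -1134 / 35743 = -0.03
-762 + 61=-701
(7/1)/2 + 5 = 17/2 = 8.50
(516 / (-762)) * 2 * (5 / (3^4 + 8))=-860 / 11303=-0.08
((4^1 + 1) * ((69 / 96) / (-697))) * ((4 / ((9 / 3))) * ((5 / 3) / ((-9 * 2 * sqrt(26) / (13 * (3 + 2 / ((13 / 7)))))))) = 30475 * sqrt(26) / 23486112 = 0.01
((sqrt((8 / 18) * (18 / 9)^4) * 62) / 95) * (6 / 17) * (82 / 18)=40672 / 14535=2.80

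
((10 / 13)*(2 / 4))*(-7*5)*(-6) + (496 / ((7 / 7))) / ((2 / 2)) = 7498 / 13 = 576.77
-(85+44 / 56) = -85.79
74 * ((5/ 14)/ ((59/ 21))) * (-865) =-480075/ 59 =-8136.86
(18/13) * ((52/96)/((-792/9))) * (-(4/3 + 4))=1/22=0.05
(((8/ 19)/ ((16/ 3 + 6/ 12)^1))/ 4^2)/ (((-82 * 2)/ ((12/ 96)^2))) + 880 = 6142259197/ 6979840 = 880.00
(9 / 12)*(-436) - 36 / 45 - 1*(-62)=-1329 / 5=-265.80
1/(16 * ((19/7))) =7/304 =0.02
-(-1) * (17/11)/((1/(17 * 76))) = 1996.73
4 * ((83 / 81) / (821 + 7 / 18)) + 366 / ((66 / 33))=24351559 / 133065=183.00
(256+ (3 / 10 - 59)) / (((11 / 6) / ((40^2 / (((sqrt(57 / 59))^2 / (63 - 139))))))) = -149000960 / 11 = -13545541.82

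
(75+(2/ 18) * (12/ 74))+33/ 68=569899/ 7548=75.50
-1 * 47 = -47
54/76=27/38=0.71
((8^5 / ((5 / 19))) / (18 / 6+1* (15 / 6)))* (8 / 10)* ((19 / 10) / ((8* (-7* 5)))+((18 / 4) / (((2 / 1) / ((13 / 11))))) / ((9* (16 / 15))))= 2590683136 / 529375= 4893.85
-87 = -87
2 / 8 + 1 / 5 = 9 / 20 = 0.45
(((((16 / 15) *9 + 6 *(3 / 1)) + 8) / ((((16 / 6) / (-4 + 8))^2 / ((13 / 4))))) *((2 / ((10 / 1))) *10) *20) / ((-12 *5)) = -3471 / 20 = -173.55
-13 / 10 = -1.30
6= 6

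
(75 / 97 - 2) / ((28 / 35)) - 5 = -2535 / 388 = -6.53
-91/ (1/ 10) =-910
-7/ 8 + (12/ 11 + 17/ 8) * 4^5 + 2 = 289891/ 88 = 3294.22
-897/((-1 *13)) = 69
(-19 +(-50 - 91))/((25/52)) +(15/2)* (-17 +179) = 4411/5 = 882.20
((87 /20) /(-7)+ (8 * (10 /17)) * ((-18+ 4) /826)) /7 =-98461 /982940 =-0.10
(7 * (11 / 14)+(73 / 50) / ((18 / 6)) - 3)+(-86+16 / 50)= -6202 / 75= -82.69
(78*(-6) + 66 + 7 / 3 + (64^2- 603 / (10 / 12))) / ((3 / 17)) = 758047 / 45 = 16845.49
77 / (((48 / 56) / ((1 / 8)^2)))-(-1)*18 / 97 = 59195 / 37248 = 1.59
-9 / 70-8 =-569 / 70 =-8.13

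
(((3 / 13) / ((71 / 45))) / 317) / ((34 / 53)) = 7155 / 9948094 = 0.00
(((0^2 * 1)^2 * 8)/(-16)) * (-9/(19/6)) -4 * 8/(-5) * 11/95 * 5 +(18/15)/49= 17362/4655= 3.73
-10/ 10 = -1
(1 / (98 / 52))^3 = 17576 / 117649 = 0.15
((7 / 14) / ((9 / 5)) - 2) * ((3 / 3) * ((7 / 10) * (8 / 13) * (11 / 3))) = -4774 / 1755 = -2.72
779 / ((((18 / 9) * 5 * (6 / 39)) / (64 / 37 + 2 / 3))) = 1346891 / 1110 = 1213.42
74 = 74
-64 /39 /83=-64 /3237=-0.02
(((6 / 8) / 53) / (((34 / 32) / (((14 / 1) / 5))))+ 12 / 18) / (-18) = -4757 / 121635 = -0.04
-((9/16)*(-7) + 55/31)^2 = -1151329/246016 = -4.68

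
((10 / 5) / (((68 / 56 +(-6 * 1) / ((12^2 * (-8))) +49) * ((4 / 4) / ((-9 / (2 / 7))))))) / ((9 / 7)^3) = -1075648 / 1822365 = -0.59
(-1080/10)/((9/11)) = -132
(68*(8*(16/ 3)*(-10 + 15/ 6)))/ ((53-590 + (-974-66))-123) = 64/ 5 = 12.80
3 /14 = 0.21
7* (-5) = -35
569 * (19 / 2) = 10811 / 2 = 5405.50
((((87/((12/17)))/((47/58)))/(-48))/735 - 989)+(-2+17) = -974.00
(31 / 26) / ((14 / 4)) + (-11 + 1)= -879 / 91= -9.66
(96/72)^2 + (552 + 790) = 12094/9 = 1343.78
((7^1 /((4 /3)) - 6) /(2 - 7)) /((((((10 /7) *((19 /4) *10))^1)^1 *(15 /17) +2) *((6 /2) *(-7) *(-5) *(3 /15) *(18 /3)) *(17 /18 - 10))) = -51 /24003380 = -0.00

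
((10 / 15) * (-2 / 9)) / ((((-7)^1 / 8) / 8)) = 256 / 189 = 1.35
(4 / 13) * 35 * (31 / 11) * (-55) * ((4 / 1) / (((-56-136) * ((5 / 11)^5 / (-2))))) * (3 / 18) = -34948067 / 58500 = -597.40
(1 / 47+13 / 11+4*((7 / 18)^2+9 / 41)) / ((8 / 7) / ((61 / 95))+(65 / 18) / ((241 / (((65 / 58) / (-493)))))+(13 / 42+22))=27141164909648692 / 243407699973398367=0.11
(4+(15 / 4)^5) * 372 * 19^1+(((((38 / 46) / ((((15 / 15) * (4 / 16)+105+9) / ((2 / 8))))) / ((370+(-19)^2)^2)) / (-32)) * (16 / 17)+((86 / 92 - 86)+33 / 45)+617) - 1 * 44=1932361321198676308817 / 366656117786880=5270227.95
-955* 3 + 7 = -2858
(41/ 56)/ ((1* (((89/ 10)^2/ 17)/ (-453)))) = -7893525/ 110894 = -71.18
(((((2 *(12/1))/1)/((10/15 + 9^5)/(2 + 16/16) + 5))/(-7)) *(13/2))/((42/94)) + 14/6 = 30355777/13023759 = 2.33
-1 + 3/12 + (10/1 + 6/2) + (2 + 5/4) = 15.50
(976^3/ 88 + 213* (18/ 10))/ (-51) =-581092447/ 2805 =-207163.08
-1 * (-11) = 11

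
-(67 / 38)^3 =-300763 / 54872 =-5.48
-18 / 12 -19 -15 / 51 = -707 / 34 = -20.79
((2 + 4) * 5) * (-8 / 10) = -24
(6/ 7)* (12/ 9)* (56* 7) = 448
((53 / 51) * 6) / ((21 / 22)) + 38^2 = 1450.53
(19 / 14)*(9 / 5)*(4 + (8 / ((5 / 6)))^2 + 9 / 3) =423909 / 1750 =242.23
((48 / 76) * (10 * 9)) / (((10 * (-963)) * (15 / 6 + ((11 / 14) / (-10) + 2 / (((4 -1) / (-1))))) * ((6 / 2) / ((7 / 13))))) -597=-11628481041 / 19478173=-597.00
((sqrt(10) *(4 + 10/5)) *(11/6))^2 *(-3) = -3630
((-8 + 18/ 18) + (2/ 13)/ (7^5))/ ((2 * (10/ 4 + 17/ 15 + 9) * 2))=-22941525/ 165616178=-0.14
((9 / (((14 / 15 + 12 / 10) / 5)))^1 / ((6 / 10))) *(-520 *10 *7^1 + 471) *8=-40420125 / 4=-10105031.25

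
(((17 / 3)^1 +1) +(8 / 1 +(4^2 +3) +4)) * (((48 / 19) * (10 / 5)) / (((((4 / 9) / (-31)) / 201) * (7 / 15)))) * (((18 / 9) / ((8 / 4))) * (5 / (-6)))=633692700 / 133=4764606.77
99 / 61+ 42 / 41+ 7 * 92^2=148185869 / 2501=59250.65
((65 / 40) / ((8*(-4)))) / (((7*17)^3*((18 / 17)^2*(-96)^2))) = -13 / 4457285812224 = -0.00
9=9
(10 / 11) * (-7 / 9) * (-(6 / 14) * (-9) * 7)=-210 / 11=-19.09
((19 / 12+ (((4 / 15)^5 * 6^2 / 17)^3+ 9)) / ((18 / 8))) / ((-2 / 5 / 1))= -124931107177954078819 / 10624062634277343750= -11.76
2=2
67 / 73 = 0.92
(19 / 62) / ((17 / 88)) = 836 / 527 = 1.59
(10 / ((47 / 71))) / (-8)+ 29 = 5097 / 188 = 27.11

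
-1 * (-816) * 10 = 8160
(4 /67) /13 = 4 /871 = 0.00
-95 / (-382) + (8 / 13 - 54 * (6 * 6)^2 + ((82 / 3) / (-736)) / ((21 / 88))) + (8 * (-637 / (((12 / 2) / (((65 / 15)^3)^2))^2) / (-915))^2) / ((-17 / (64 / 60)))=-704388061907748707209613448455385763961 / 1952450788518080535001897125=-360771224580.97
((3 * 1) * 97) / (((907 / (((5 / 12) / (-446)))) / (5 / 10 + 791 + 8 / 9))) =-6917555 / 29125584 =-0.24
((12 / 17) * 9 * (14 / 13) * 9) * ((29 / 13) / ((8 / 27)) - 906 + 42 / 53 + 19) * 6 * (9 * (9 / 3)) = -1334623096674 / 152269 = -8764903.54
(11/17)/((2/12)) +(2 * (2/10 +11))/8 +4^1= 908/85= 10.68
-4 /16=-1 /4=-0.25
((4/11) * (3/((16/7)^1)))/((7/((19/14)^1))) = 57/616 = 0.09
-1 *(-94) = 94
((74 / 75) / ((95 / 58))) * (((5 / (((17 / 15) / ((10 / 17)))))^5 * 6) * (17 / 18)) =905343750000000 / 2253169653443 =401.81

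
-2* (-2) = 4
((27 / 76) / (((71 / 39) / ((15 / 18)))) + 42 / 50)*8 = 270507 / 33725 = 8.02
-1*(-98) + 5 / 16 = 1573 / 16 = 98.31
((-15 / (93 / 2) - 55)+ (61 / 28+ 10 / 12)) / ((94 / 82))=-45.63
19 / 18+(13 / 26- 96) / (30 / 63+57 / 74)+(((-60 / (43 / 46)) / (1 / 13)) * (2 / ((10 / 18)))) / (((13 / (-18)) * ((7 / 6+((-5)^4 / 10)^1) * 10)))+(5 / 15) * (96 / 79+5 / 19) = -147289472042773 / 2149090207290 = -68.54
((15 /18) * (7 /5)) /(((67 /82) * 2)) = 287 /402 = 0.71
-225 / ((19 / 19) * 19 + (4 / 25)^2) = -140625 / 11891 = -11.83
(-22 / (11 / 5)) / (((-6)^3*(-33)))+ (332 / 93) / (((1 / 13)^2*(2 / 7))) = 233296909 / 110484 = 2111.59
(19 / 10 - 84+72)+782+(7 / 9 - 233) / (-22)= 70421 / 90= 782.46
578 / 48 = 289 / 24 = 12.04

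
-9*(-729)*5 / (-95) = -6561 / 19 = -345.32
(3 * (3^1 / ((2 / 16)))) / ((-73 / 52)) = -3744 / 73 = -51.29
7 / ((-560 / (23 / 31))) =-23 / 2480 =-0.01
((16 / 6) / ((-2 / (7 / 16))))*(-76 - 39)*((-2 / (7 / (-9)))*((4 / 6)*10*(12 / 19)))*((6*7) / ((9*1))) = 64400 / 19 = 3389.47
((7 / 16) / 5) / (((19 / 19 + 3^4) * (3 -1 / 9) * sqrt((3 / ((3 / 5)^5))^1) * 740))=567 * sqrt(5) / 15776800000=0.00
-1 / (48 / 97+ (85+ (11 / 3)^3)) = -2619 / 353018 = -0.01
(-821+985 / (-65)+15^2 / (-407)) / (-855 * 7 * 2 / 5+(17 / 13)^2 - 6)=57551195 / 164961577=0.35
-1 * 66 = -66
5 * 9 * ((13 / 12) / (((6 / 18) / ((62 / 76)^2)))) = 97.33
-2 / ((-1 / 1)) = 2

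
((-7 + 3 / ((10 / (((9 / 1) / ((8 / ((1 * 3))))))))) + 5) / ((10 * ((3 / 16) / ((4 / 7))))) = -158 / 525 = -0.30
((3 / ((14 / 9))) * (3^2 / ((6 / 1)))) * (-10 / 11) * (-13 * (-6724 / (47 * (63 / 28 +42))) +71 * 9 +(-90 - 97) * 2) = -344814705 / 427042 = -807.45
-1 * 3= -3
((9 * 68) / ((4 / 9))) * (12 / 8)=4131 / 2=2065.50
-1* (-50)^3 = 125000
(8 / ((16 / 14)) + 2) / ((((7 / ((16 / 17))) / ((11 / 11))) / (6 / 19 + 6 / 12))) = 0.99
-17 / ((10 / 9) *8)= -1.91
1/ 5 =0.20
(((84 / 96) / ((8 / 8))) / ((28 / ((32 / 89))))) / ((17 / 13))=0.01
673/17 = 39.59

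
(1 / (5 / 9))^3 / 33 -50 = -68507 / 1375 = -49.82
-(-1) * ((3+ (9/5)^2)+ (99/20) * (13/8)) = 11427/800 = 14.28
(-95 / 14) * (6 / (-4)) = 10.18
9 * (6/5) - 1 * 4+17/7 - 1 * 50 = -1427/35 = -40.77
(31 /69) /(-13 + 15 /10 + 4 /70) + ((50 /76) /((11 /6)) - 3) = -30962018 /11551221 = -2.68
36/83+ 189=15723/83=189.43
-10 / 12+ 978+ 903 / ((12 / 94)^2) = 225545 / 4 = 56386.25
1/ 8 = 0.12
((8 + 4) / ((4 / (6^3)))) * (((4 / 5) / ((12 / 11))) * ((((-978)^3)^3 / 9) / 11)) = -19645402663991417462990548992 / 5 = -3929080532798283492598110000.00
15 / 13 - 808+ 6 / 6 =-10476 / 13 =-805.85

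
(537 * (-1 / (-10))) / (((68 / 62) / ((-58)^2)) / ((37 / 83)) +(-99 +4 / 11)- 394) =-1899350563 / 17424353175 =-0.11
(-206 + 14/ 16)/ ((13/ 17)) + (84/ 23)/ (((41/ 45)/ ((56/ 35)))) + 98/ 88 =-281255287/ 1078792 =-260.71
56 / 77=8 / 11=0.73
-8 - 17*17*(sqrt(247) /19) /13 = -289*sqrt(247) /247 - 8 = -26.39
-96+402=306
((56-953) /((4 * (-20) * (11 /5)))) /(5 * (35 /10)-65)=-897 /8360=-0.11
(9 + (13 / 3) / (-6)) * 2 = 149 / 9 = 16.56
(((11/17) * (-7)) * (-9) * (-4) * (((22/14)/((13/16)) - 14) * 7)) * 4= 12174624/221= 55088.80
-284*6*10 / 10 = -1704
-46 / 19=-2.42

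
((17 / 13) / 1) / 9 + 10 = 1187 / 117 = 10.15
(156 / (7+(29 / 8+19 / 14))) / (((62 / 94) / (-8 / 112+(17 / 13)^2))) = 8746512 / 270413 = 32.35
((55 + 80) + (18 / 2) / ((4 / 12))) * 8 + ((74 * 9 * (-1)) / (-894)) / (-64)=12358545 / 9536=1295.99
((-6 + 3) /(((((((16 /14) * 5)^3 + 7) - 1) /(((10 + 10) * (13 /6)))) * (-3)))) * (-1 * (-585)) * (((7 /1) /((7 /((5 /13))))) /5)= 334425 /33029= 10.13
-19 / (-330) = 19 / 330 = 0.06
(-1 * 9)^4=6561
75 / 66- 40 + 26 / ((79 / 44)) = -42377 / 1738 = -24.38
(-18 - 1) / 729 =-19 / 729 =-0.03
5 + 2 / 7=37 / 7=5.29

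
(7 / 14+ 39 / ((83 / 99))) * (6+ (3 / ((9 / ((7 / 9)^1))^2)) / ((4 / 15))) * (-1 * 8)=-138468505 / 60507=-2288.47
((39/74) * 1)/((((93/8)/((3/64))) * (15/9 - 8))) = -0.00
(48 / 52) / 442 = 6 / 2873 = 0.00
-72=-72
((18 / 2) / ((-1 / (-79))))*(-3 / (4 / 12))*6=-38394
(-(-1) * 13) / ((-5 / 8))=-104 / 5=-20.80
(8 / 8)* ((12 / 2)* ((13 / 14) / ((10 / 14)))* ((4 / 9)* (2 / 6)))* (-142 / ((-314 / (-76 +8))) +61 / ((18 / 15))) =491842 / 21195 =23.21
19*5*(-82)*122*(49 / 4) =-11642155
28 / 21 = 4 / 3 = 1.33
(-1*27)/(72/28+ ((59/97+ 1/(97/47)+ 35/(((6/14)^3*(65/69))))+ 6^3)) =-2144961/54947201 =-0.04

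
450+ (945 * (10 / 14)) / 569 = 256725 / 569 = 451.19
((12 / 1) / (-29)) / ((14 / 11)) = -66 / 203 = -0.33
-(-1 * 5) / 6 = 5 / 6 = 0.83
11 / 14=0.79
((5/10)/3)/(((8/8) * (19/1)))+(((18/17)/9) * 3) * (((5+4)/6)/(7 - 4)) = 359/1938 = 0.19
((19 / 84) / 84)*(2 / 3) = 19 / 10584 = 0.00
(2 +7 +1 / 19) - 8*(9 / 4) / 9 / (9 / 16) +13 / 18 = 709 / 114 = 6.22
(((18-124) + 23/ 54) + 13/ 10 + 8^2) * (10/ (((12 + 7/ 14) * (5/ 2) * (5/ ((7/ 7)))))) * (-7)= 304472/ 16875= 18.04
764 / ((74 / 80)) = 30560 / 37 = 825.95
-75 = -75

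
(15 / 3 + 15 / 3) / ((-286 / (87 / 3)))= -145 / 143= -1.01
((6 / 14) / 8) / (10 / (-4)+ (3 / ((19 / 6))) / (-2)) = -57 / 3164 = -0.02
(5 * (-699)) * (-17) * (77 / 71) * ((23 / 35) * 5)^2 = 345735885 / 497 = 695645.64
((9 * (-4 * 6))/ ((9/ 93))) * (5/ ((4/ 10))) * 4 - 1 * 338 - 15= -111953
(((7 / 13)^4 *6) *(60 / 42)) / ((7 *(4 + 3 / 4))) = 11760 / 542659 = 0.02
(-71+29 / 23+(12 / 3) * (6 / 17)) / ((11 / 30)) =-801480 / 4301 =-186.35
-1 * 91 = -91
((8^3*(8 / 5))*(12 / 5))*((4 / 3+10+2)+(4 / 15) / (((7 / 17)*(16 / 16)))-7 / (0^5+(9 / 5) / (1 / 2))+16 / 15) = 13524992 / 525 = 25761.89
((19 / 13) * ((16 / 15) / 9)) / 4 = 76 / 1755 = 0.04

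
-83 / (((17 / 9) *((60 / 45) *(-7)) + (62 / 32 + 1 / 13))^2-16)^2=-82563194636402688 / 51635459056830229441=-0.00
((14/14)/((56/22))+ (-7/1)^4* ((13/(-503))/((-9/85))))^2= 5525950467807169/16067083536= 343929.90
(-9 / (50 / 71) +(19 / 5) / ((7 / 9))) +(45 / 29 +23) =169073 / 10150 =16.66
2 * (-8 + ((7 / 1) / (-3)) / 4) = -103 / 6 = -17.17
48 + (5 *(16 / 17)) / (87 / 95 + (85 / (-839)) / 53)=53.15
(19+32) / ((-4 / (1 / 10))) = -51 / 40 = -1.28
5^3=125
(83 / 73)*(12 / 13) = 996 / 949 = 1.05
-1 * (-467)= 467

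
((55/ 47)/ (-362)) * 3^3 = -1485/ 17014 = -0.09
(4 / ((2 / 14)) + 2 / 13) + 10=496 / 13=38.15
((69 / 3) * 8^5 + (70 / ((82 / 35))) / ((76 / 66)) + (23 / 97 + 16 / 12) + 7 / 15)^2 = 568051606504.64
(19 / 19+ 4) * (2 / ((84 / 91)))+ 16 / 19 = 1331 / 114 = 11.68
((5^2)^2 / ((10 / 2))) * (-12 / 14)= -750 / 7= -107.14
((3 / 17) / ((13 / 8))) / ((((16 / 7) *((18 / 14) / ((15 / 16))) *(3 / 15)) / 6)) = 3675 / 3536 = 1.04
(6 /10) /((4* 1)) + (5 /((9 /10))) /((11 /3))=1099 /660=1.67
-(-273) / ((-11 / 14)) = -3822 / 11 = -347.45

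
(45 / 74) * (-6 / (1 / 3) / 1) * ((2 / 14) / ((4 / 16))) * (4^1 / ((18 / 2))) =-720 / 259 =-2.78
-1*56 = -56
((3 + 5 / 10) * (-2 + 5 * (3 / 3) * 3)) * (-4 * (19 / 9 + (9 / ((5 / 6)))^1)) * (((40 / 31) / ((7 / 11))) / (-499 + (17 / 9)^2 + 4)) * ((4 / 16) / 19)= 115038 / 901759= 0.13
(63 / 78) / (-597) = -7 / 5174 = -0.00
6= 6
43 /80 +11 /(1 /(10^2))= 88043 /80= 1100.54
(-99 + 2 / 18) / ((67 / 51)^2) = -257210 / 4489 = -57.30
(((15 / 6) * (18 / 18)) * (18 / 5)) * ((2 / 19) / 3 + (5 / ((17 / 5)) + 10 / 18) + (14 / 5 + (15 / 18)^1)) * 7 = 1158787 / 3230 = 358.76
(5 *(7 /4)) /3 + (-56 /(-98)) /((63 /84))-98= -2641 /28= -94.32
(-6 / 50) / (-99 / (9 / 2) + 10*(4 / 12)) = 9 / 1400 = 0.01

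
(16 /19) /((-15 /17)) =-272 /285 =-0.95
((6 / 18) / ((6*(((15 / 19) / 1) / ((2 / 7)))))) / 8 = 19 / 7560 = 0.00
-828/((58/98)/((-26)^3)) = 713093472/29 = 24589430.07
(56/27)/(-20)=-14/135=-0.10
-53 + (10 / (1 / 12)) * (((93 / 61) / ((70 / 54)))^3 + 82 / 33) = 9429028447659 / 21409982825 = 440.40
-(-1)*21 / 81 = 7 / 27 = 0.26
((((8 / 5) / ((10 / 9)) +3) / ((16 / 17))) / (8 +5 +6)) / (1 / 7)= 13209 / 7600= 1.74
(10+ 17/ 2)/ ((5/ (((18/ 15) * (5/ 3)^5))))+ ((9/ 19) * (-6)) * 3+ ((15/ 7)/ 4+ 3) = 2245445/ 43092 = 52.11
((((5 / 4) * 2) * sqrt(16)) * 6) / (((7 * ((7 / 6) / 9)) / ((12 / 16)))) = 2430 / 49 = 49.59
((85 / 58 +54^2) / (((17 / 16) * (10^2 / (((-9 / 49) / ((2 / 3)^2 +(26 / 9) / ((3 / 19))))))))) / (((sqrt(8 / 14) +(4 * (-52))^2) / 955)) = -2574104090688 / 433324189454485 +237990393 * sqrt(7) / 6066538652362790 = -0.01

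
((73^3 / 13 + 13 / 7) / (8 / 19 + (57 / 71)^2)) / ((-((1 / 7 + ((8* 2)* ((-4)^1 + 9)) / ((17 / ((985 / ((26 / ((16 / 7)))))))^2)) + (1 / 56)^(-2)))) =-6859668141756248 / 1272981632563349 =-5.39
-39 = -39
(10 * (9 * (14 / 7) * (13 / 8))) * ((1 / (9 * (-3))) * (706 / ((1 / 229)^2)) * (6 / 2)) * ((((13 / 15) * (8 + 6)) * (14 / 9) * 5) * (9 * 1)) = -3065903282260 / 3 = -1021967760753.33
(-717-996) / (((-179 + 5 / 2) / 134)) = 459084 / 353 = 1300.52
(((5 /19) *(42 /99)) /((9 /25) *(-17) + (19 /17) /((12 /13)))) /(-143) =119000 /748280819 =0.00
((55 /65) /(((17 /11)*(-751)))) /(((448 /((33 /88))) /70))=-1815 /42488576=-0.00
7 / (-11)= -7 / 11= -0.64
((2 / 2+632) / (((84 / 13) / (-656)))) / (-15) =449852 / 105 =4284.30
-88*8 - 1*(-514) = -190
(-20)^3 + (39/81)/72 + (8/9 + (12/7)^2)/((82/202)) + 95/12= -31176197965/3905496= -7982.65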